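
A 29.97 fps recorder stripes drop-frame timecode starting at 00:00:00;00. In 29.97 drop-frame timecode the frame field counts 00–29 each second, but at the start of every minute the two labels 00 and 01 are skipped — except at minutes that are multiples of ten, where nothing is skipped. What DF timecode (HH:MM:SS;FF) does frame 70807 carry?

00:39:22;19

Ten DF minutes hold 17982 frames, so frame 70807 lies in block 3 (frames 53946–71927) with 16861 frames into that block.
The block's first minute is 1800 frames and the rest 1798 each; 16861 frames reaches minute 9, so 3 × 18 + 9 × 2 = 72 labels have been skipped so far.
Adding those back, label number 70807 + 72 = 70879 at 30 labels/s is 2362 s + 19 f = 0 h 39 min 22 s frame 19, i.e. 00:39:22;19.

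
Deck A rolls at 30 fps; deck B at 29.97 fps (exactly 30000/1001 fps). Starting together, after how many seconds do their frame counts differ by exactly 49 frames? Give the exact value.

The gap grows by |30000/1001 − 30| = 30/1001 frames per second.
Time for a 49-frame gap: 49 ÷ (30/1001) = 49049/30 s.

49049/30 seconds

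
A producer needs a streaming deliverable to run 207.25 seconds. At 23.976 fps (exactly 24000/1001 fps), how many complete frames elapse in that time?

Frames = 207.25 × 24000/1001 = 4974000/1001 ≈ 4969.0310.
Complete frames: 4969.

4969 frames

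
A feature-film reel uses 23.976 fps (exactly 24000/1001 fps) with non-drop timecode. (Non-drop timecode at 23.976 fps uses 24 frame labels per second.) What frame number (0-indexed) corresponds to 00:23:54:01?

Total seconds to the label: (0 × 3600 + 23 × 60 + 54) = 1434.
Frame index = 1434 × 24 + 1 = 34417.

34417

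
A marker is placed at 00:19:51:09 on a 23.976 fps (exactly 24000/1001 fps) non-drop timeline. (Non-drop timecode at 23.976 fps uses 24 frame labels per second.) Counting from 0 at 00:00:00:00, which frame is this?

Total seconds to the label: (0 × 3600 + 19 × 60 + 51) = 1191.
Frame index = 1191 × 24 + 9 = 28593.

28593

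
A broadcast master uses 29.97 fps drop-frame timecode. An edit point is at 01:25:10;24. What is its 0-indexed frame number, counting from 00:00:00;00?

As if non-drop at 30 labels/s: (1 × 3600 + 25 × 60 + 10) × 30 + 24 = 153324.
Minute boundaries passed: 85; those not divisible by 10: 85 − 8 = 77; dropped labels = 2 × 77 = 154.
Actual frame index = 153324 − 154 = 153170.

153170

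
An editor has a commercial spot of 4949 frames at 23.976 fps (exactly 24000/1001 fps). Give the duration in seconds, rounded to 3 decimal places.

206.415 seconds

Running time = 4949 × 1001/24000 = 4953949/24000 s ≈ 206.415 s.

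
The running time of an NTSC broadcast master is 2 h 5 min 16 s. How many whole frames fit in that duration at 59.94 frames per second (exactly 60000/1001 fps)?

450509 frames

2 h 5 min 16 s = 7516 s.
Frames = 7516 × 60000/1001 = 450960000/1001 ≈ 450509.4905.
Complete frames: 450509.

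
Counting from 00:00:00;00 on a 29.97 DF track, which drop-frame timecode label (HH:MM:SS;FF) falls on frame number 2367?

Each 10-minute DF block holds 10 × 60 × 30 − 9 × 2 = 17982 frames. 2367 ÷ 17982 → 0 full blocks, remainder 2367.
Within the partial block the first minute is 1800 frames and each further minute 1798, so 1 further minute boundary passed. Total skipped labels = 18 × 0 + 2 × 1 = 2.
Non-drop label index = 2367 + 2 = 2369; at 30 labels/s that is 00:01:18:29, i.e. DF 00:01:18;29.

00:01:18;29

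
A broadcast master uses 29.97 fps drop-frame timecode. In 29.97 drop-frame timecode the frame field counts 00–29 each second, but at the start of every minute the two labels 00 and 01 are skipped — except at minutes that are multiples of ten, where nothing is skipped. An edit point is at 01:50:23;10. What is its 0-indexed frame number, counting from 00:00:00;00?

Complete 10-minute blocks: 11, each 17982 frames → 197802.
Remaining 0 whole minutes in the current block: 0 frames.
Within the current minute: 23 × 30 + 10 = 700. Total = 197802 + 0 + 700 = 198502.

198502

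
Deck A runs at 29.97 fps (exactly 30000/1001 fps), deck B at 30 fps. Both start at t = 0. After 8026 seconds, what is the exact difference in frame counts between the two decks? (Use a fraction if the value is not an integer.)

A emits 30000/1001 × 8026 = 240780000/1001 frames; B emits 30 × 8026 = 240780.
Difference = 240780/1001 frames (≈ 240.5395); B is ahead of A.

240780/1001 frames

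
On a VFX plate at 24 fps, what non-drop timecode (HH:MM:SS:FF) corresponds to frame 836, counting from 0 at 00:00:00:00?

836 ÷ 24 = 34 full seconds, remainder 20 frames.
34 s = 0 h 0 min 34 s.
Timecode: 00:00:34:20.

00:00:34:20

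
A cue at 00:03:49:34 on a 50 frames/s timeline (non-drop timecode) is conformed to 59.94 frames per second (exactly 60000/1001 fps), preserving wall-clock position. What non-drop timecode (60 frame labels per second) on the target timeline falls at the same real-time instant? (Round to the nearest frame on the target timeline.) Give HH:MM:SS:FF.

Source frame index: (0×3600 + 3×60 + 49) × 50 + 34 = 11484.
Real time: 11484 / (50) = 5742/25 s.
Target frame: (5742/25) × (60000/1001) = 1252800/91 ≈ 13767.033 → 13767.
At 60 labels/s: frame 13767 → 00:03:49:27.

00:03:49:27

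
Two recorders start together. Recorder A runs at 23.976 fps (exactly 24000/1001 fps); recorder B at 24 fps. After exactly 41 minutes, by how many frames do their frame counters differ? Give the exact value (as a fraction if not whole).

41 min = 2460 s.
A emits 24000/1001 × 2460 = 59040000/1001 frames; B emits 24 × 2460 = 59040.
Difference = 59040/1001 frames (≈ 58.9810); B is ahead of A.

59040/1001 frames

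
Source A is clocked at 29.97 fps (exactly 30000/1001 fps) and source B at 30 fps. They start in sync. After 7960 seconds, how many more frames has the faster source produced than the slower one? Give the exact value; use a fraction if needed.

A emits 30000/1001 × 7960 = 238800000/1001 frames; B emits 30 × 7960 = 238800.
Difference = 238800/1001 frames (≈ 238.5614); B is ahead of A.

238800/1001 frames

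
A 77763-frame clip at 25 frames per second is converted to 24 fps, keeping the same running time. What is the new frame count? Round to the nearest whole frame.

Frames at target rate = 77763 × (24) / (25) = 1866312/25 ≈ 74652.480.
Nearest whole frame: 74652.

74652 frames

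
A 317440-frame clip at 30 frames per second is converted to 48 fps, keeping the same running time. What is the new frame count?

Target frames = source frames × (target rate / source rate) = 317440 × (48)/(30) = 317440 × 8/5 = 507904.

507904 frames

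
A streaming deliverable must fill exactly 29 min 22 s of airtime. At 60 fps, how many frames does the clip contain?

105720 frames

29 min 22 s = 1762 s.
Frames = 1762 × 60 = 105720.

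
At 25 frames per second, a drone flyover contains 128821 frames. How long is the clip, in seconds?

Running time = 128821 / (25) = 5152.84 s.

5152.84 seconds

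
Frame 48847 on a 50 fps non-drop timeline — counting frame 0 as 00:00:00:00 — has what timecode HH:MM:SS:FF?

00:16:16:47

48847 ÷ 50 = 976 full seconds, remainder 47 frames.
976 s = 0 h 16 min 16 s.
Timecode: 00:16:16:47.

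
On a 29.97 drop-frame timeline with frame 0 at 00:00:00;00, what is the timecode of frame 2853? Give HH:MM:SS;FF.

Ten DF minutes hold 17982 frames, so frame 2853 lies in block 0 (frames 0–17981) with 2853 frames into that block.
The block's first minute is 1800 frames and the rest 1798 each; 2853 frames reaches minute 1, so 0 × 18 + 1 × 2 = 2 labels have been skipped so far.
Adding those back, label number 2853 + 2 = 2855 at 30 labels/s is 95 s + 5 f = 0 h 1 min 35 s frame 5, i.e. 00:01:35;05.

00:01:35;05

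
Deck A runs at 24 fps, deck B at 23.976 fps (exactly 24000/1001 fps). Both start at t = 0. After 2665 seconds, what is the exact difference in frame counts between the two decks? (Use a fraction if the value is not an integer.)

A emits 24 × 2665 = 63960 frames; B emits 24000/1001 × 2665 = 4920000/77.
Difference = 4920/77 frames (≈ 63.8961); B is behind A.

4920/77 frames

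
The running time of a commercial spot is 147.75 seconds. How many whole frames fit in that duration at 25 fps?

3693 frames

Frames = 147.75 × 25 = 14775/4 ≈ 3693.7500.
Complete frames: 3693.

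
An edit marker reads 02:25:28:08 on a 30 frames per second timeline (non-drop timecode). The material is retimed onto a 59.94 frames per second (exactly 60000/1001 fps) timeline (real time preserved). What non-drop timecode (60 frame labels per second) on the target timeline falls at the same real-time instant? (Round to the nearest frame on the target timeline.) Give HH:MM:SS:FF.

Source frame index: (2×3600 + 25×60 + 28) × 30 + 8 = 261848.
Real time: 261848 / (30) = 130924/15 s.
Target frame: (130924/15) × (60000/1001) = 523696000/1001 ≈ 523172.827 → 523173.
At 60 labels/s: frame 523173 → 02:25:19:33.

02:25:19:33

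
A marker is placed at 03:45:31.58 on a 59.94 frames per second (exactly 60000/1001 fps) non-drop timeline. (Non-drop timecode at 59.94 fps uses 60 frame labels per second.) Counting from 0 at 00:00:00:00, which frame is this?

frame 811918

Total seconds to the label: (3 × 3600 + 45 × 60 + 31) = 13531.
Frame index = 13531 × 60 + 58 = 811918.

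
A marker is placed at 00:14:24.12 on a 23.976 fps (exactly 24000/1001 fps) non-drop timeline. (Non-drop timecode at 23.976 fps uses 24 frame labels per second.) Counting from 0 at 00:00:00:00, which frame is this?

frame 20748

Total seconds to the label: (0 × 3600 + 14 × 60 + 24) = 864.
Frame index = 864 × 24 + 12 = 20748.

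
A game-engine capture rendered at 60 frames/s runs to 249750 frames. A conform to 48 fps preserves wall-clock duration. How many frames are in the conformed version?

Target frames = source frames × (target rate / source rate) = 249750 × (48)/(60) = 249750 × 4/5 = 199800.

199800 frames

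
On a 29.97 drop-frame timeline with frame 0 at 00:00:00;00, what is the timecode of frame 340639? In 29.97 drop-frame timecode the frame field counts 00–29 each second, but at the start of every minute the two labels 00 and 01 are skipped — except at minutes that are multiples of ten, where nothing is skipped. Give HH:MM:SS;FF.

Each 10-minute DF block holds 10 × 60 × 30 − 9 × 2 = 17982 frames. 340639 ÷ 17982 → 18 full blocks, remainder 16963.
Within the partial block the first minute is 1800 frames and each further minute 1798, so 9 further minute boundaries passed. Total skipped labels = 18 × 18 + 2 × 9 = 342.
Non-drop label index = 340639 + 342 = 340981; at 30 labels/s that is 03:09:26:01, i.e. DF 03:09:26;01.

03:09:26;01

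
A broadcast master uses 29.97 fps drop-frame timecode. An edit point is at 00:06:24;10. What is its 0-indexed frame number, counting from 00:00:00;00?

As if non-drop at 30 labels/s: (0 × 3600 + 6 × 60 + 24) × 30 + 10 = 11530.
Minute boundaries passed: 6; those not divisible by 10: 6 − 0 = 6; dropped labels = 2 × 6 = 12.
Actual frame index = 11530 − 12 = 11518.

11518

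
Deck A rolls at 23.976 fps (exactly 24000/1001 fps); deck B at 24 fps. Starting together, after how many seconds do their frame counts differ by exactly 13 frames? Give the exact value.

The gap grows by |24 − 24000/1001| = 24/1001 frames per second.
Time for a 13-frame gap: 13 ÷ (24/1001) = 13013/24 s.

13013/24 seconds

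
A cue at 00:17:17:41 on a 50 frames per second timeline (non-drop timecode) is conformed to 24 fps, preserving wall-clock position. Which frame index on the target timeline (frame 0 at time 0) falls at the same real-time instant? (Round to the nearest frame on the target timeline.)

Source frame index: (0×3600 + 17×60 + 17) × 50 + 41 = 51891.
Real time: 51891 / (50) = 51891/50 s.
Target frame: (51891/50) × (24) = 622692/25 ≈ 24907.680 → 24908.

frame 24908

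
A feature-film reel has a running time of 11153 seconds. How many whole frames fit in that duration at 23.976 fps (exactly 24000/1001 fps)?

267404 frames

Frames = 11153 × 24000/1001 = 267672000/1001 ≈ 267404.5954.
Complete frames: 267404.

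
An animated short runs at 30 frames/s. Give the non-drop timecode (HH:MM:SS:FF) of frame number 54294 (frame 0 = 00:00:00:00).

00:30:09:24

54294 ÷ 30 = 1809 full seconds, remainder 24 frames.
1809 s = 0 h 30 min 9 s.
Timecode: 00:30:09:24.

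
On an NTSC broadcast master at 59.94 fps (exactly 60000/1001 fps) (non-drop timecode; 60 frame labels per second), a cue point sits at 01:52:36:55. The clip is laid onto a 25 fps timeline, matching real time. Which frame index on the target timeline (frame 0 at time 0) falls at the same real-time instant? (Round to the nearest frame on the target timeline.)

Source frame index: (1×3600 + 52×60 + 36) × 60 + 55 = 405415.
Real time: 405415 / (60000/1001) = 81164083/12000 s.
Target frame: (81164083/12000) × (25) = 81164083/480 ≈ 169091.840 → 169092.

frame 169092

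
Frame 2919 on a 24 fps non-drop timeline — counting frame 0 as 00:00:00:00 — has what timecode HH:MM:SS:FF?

2919 ÷ 24 = 121 full seconds, remainder 15 frames.
121 s = 0 h 2 min 1 s.
Timecode: 00:02:01:15.

00:02:01:15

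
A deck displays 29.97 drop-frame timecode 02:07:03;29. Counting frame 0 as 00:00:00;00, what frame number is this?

228489

Complete 10-minute blocks: 12, each 17982 frames → 215784.
Remaining 7 whole minutes in the current block: 1800 + 6 × 1798 = 12588 frames.
Within the current minute: 3 × 30 + 29 − 2 = 117 (labels ;00/;01 skipped at this minute). Total = 215784 + 12588 + 117 = 228489.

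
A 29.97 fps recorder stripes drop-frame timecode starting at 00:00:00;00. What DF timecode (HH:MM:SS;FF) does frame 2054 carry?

Each 10-minute DF block holds 10 × 60 × 30 − 9 × 2 = 17982 frames. 2054 ÷ 17982 → 0 full blocks, remainder 2054.
Within the partial block the first minute is 1800 frames and each further minute 1798, so 1 further minute boundary passed. Total skipped labels = 18 × 0 + 2 × 1 = 2.
Non-drop label index = 2054 + 2 = 2056; at 30 labels/s that is 00:01:08:16, i.e. DF 00:01:08;16.

00:01:08;16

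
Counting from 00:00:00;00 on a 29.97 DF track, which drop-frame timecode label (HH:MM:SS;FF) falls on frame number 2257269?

20:55:17;19

Each 10-minute DF block holds 10 × 60 × 30 − 9 × 2 = 17982 frames. 2257269 ÷ 17982 → 125 full blocks, remainder 9519.
Within the partial block the first minute is 1800 frames and each further minute 1798, so 5 further minute boundaries passed. Total skipped labels = 18 × 125 + 2 × 5 = 2260.
Non-drop label index = 2257269 + 2260 = 2259529; at 30 labels/s that is 20:55:17:19, i.e. DF 20:55:17;19.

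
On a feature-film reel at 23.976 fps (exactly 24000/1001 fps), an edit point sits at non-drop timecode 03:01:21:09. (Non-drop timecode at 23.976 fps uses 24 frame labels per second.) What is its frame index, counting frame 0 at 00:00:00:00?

261153

Total seconds to the label: (3 × 3600 + 1 × 60 + 21) = 10881.
Frame index = 10881 × 24 + 9 = 261153.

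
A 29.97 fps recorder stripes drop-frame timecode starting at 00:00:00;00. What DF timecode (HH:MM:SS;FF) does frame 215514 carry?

Each 10-minute DF block holds 10 × 60 × 30 − 9 × 2 = 17982 frames. 215514 ÷ 17982 → 11 full blocks, remainder 17712.
Within the partial block the first minute is 1800 frames and each further minute 1798, so 9 further minute boundaries passed. Total skipped labels = 18 × 11 + 2 × 9 = 216.
Non-drop label index = 215514 + 216 = 215730; at 30 labels/s that is 01:59:51:00, i.e. DF 01:59:51;00.

01:59:51;00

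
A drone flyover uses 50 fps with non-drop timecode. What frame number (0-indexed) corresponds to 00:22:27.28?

67378

Total seconds to the label: (0 × 3600 + 22 × 60 + 27) = 1347.
Frame index = 1347 × 50 + 28 = 67378.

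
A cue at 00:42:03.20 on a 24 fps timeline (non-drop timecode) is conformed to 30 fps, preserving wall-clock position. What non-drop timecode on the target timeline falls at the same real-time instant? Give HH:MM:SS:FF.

Source frame index: (0×3600 + 42×60 + 3) × 24 + 20 = 60572.
Real time: 60572 / (24) = 15143/6 s.
Target frame: (15143/6) × (30) = 75715.
At 30 labels/s: frame 75715 → 00:42:03:25.

00:42:03:25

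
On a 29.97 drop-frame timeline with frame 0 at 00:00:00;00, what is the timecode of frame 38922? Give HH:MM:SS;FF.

Ten DF minutes hold 17982 frames, so frame 38922 lies in block 2 (frames 35964–53945) with 2958 frames into that block.
The block's first minute is 1800 frames and the rest 1798 each; 2958 frames reaches minute 1, so 2 × 18 + 1 × 2 = 38 labels have been skipped so far.
Adding those back, label number 38922 + 38 = 38960 at 30 labels/s is 1298 s + 20 f = 0 h 21 min 38 s frame 20, i.e. 00:21:38;20.

00:21:38;20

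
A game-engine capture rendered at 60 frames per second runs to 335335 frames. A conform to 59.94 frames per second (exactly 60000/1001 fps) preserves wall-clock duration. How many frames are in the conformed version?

Target frames = source frames × (target rate / source rate) = 335335 × (60000/1001)/(60) = 335335 × 1000/1001 = 335000.

335000 frames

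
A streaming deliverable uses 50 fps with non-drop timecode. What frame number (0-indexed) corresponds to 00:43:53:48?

Total seconds to the label: (0 × 3600 + 43 × 60 + 53) = 2633.
Frame index = 2633 × 50 + 48 = 131698.

frame 131698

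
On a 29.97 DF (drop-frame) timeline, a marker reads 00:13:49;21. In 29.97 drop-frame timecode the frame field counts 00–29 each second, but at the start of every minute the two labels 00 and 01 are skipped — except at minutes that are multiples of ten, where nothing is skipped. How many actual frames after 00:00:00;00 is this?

24867

As if non-drop at 30 labels/s: (0 × 3600 + 13 × 60 + 49) × 30 + 21 = 24891.
Minute boundaries passed: 13; those not divisible by 10: 13 − 1 = 12; dropped labels = 2 × 12 = 24.
Actual frame index = 24891 − 24 = 24867.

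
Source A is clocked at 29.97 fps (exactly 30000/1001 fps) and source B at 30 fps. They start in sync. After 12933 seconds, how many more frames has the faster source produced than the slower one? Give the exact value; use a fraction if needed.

387990/1001 frames

A emits 30000/1001 × 12933 = 387990000/1001 frames; B emits 30 × 12933 = 387990.
Difference = 387990/1001 frames (≈ 387.6024); B is ahead of A.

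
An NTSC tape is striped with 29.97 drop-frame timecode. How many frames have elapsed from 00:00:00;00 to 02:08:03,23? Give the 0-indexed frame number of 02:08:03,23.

As if non-drop at 30 labels/s: (2 × 3600 + 8 × 60 + 3) × 30 + 23 = 230513.
Minute boundaries passed: 128; those not divisible by 10: 128 − 12 = 116; dropped labels = 2 × 116 = 232.
Actual frame index = 230513 − 232 = 230281.

230281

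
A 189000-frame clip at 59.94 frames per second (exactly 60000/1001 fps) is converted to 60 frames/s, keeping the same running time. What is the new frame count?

Target frames = source frames × (target rate / source rate) = 189000 × (60)/(60000/1001) = 189000 × 1001/1000 = 189189.

189189 frames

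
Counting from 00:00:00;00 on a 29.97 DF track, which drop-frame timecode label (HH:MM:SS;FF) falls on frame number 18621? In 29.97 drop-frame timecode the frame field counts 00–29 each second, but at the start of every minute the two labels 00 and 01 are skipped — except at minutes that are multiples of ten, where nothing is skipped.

Ten DF minutes hold 17982 frames, so frame 18621 lies in block 1 (frames 17982–35963) with 639 frames into that block.
The block's first minute is 1800 frames and the rest 1798 each; 639 frames reaches minute 0, so 1 × 18 + 0 × 2 = 18 labels have been skipped so far.
Adding those back, label number 18621 + 18 = 18639 at 30 labels/s is 621 s + 9 f = 0 h 10 min 21 s frame 9, i.e. 00:10:21;09.

00:10:21;09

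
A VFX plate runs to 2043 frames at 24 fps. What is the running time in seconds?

Running time = 2043 / (24) = 85.125 s.

85.125 seconds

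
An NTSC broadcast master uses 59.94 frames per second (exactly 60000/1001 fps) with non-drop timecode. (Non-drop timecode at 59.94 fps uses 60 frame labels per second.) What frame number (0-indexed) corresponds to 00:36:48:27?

132507

Total seconds to the label: (0 × 3600 + 36 × 60 + 48) = 2208.
Frame index = 2208 × 60 + 27 = 132507.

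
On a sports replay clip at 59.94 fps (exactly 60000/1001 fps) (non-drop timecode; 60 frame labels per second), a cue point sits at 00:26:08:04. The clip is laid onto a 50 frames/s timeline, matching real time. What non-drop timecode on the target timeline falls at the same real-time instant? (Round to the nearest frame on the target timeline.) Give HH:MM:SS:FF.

Source frame index: (0×3600 + 26×60 + 8) × 60 + 4 = 94084.
Real time: 94084 / (60000/1001) = 23544521/15000 s.
Target frame: (23544521/15000) × (50) = 23544521/300 ≈ 78481.737 → 78482.
At 50 labels/s: frame 78482 → 00:26:09:32.

00:26:09:32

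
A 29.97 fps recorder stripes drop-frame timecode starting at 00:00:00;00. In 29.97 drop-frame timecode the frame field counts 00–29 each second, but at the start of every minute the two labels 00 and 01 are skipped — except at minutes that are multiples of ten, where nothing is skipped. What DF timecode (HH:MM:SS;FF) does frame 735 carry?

00:00:24;15

Ten DF minutes hold 17982 frames, so frame 735 lies in block 0 (frames 0–17981) with 735 frames into that block.
The block's first minute is 1800 frames and the rest 1798 each; 735 frames reaches minute 0, so 0 × 18 + 0 × 2 = 0 labels have been skipped so far.
Adding those back, label number 735 + 0 = 735 at 30 labels/s is 24 s + 15 f = 0 h 0 min 24 s frame 15, i.e. 00:00:24;15.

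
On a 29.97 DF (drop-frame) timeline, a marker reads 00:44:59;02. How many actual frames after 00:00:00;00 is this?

80892

As if non-drop at 30 labels/s: (0 × 3600 + 44 × 60 + 59) × 30 + 2 = 80972.
Minute boundaries passed: 44; those not divisible by 10: 44 − 4 = 40; dropped labels = 2 × 40 = 80.
Actual frame index = 80972 − 80 = 80892.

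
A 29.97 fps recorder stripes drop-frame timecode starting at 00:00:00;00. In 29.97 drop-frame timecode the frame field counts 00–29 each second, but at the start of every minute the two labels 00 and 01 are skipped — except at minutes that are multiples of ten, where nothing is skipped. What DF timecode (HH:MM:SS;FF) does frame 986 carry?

Each 10-minute DF block holds 10 × 60 × 30 − 9 × 2 = 17982 frames. 986 ÷ 17982 → 0 full blocks, remainder 986.
Within the partial block the first minute is 1800 frames and each further minute 1798, so 0 further minute boundaries passed. Total skipped labels = 18 × 0 + 2 × 0 = 0.
Non-drop label index = 986 + 0 = 986; at 30 labels/s that is 00:00:32:26, i.e. DF 00:00:32;26.

00:00:32;26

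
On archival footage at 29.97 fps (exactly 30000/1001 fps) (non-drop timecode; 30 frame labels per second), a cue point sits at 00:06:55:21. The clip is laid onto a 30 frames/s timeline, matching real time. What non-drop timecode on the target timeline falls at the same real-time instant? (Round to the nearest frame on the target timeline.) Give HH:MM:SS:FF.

00:06:56:03

Source frame index: (0×3600 + 6×60 + 55) × 30 + 21 = 12471.
Real time: 12471 / (30000/1001) = 4161157/10000 s.
Target frame: (4161157/10000) × (30) = 12483471/1000 ≈ 12483.471 → 12483.
At 30 labels/s: frame 12483 → 00:06:56:03.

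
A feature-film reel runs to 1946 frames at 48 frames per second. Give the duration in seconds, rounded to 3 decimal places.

Running time = 1946 × 1/48 = 973/24 s ≈ 40.542 s.

40.542 seconds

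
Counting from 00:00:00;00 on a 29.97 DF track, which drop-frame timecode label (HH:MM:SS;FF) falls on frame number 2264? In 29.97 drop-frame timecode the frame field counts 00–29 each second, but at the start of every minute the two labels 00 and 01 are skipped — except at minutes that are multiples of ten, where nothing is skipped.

Each 10-minute DF block holds 10 × 60 × 30 − 9 × 2 = 17982 frames. 2264 ÷ 17982 → 0 full blocks, remainder 2264.
Within the partial block the first minute is 1800 frames and each further minute 1798, so 1 further minute boundary passed. Total skipped labels = 18 × 0 + 2 × 1 = 2.
Non-drop label index = 2264 + 2 = 2266; at 30 labels/s that is 00:01:15:16, i.e. DF 00:01:15;16.

00:01:15;16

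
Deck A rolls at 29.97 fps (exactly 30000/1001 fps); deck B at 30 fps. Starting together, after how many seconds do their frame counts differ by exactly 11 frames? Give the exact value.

11011/30 seconds

The gap grows by |30 − 30000/1001| = 30/1001 frames per second.
Time for a 11-frame gap: 11 ÷ (30/1001) = 11011/30 s.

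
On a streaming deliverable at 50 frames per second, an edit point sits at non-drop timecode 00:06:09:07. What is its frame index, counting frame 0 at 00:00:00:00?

18457

Total seconds to the label: (0 × 3600 + 6 × 60 + 9) = 369.
Frame index = 369 × 50 + 7 = 18457.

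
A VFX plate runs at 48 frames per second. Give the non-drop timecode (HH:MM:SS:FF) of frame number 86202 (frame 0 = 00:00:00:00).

00:29:55:42

86202 ÷ 48 = 1795 full seconds, remainder 42 frames.
1795 s = 0 h 29 min 55 s.
Timecode: 00:29:55:42.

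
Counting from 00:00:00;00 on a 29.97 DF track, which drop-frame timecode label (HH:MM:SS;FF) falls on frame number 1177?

00:00:39;07

Ten DF minutes hold 17982 frames, so frame 1177 lies in block 0 (frames 0–17981) with 1177 frames into that block.
The block's first minute is 1800 frames and the rest 1798 each; 1177 frames reaches minute 0, so 0 × 18 + 0 × 2 = 0 labels have been skipped so far.
Adding those back, label number 1177 + 0 = 1177 at 30 labels/s is 39 s + 7 f = 0 h 0 min 39 s frame 7, i.e. 00:00:39;07.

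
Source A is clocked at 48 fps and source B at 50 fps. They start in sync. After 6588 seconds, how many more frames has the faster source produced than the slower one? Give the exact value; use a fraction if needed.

13176 frames

A emits 48 × 6588 = 316224 frames; B emits 50 × 6588 = 329400.
Difference = 13176 frames; B is ahead of A.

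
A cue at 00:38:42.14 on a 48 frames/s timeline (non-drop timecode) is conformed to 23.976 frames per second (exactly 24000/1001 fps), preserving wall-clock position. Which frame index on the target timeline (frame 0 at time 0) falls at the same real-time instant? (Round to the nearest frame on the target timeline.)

frame 55679

Source frame index: (0×3600 + 38×60 + 42) × 48 + 14 = 111470.
Real time: 111470 / (48) = 55735/24 s.
Target frame: (55735/24) × (24000/1001) = 55735000/1001 ≈ 55679.321 → 55679.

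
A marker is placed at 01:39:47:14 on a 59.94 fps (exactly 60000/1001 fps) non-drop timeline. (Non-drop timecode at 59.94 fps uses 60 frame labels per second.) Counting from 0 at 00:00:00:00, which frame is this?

Total seconds to the label: (1 × 3600 + 39 × 60 + 47) = 5987.
Frame index = 5987 × 60 + 14 = 359234.

359234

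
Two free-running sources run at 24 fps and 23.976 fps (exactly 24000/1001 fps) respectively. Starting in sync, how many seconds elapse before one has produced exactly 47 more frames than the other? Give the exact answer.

The gap grows by |24000/1001 − 24| = 24/1001 frames per second.
Time for a 47-frame gap: 47 ÷ (24/1001) = 47047/24 s.

47047/24 seconds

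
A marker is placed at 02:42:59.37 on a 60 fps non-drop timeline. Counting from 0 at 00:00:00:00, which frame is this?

Total seconds to the label: (2 × 3600 + 42 × 60 + 59) = 9779.
Frame index = 9779 × 60 + 37 = 586777.

frame 586777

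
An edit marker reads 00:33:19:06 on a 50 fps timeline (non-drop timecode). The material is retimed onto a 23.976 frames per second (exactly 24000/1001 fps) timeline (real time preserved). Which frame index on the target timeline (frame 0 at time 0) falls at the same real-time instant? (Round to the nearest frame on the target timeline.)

frame 47931

Source frame index: (0×3600 + 33×60 + 19) × 50 + 6 = 99956.
Real time: 99956 / (50) = 49978/25 s.
Target frame: (49978/25) × (24000/1001) = 47978880/1001 ≈ 47930.949 → 47931.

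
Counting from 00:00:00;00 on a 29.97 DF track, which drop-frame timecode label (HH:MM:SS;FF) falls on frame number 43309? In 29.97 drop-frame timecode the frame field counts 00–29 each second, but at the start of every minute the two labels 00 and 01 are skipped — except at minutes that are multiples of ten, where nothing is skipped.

00:24:05;03

Ten DF minutes hold 17982 frames, so frame 43309 lies in block 2 (frames 35964–53945) with 7345 frames into that block.
The block's first minute is 1800 frames and the rest 1798 each; 7345 frames reaches minute 4, so 2 × 18 + 4 × 2 = 44 labels have been skipped so far.
Adding those back, label number 43309 + 44 = 43353 at 30 labels/s is 1445 s + 3 f = 0 h 24 min 5 s frame 3, i.e. 00:24:05;03.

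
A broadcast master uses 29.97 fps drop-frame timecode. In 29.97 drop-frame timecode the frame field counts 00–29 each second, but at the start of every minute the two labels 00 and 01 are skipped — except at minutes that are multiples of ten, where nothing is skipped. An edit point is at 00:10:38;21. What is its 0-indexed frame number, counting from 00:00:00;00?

Complete 10-minute blocks: 1, each 17982 frames → 17982.
Remaining 0 whole minutes in the current block: 0 frames.
Within the current minute: 38 × 30 + 21 = 1161. Total = 17982 + 0 + 1161 = 19143.

19143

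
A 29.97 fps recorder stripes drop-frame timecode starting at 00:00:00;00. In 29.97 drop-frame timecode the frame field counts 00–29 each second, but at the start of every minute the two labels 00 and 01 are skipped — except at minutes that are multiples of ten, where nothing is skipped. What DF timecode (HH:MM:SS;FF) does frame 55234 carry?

00:30:42;28

Each 10-minute DF block holds 10 × 60 × 30 − 9 × 2 = 17982 frames. 55234 ÷ 17982 → 3 full blocks, remainder 1288.
Within the partial block the first minute is 1800 frames and each further minute 1798, so 0 further minute boundaries passed. Total skipped labels = 18 × 3 + 2 × 0 = 54.
Non-drop label index = 55234 + 54 = 55288; at 30 labels/s that is 00:30:42:28, i.e. DF 00:30:42;28.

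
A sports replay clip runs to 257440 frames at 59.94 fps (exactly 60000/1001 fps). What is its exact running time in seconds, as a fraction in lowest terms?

1610609/375 seconds

Running time = 257440 ÷ (60000/1001) = 257440 × 1001/60000 = 1610609/375 s.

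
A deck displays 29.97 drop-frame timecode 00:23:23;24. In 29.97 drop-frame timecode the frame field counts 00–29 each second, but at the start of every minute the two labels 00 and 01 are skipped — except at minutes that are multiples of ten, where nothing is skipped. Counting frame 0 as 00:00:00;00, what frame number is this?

Complete 10-minute blocks: 2, each 17982 frames → 35964.
Remaining 3 whole minutes in the current block: 1800 + 2 × 1798 = 5396 frames.
Within the current minute: 23 × 30 + 24 − 2 = 712 (labels ;00/;01 skipped at this minute). Total = 35964 + 5396 + 712 = 42072.

42072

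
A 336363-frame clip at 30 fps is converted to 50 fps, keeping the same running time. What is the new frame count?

560605 frames

Target frames = source frames × (target rate / source rate) = 336363 × (50)/(30) = 336363 × 5/3 = 560605.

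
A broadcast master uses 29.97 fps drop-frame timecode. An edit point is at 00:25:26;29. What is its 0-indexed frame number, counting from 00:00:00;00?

45763

Complete 10-minute blocks: 2, each 17982 frames → 35964.
Remaining 5 whole minutes in the current block: 1800 + 4 × 1798 = 8992 frames.
Within the current minute: 26 × 30 + 29 − 2 = 807 (labels ;00/;01 skipped at this minute). Total = 35964 + 8992 + 807 = 45763.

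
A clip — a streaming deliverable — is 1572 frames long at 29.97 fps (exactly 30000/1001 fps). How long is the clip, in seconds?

52.4524 seconds

Running time = 1572 / (30000/1001) = 52.4524 s.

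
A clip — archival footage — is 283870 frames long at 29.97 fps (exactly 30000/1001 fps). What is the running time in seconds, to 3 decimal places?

Running time = 283870 × 1001/30000 = 28415387/3000 s ≈ 9471.796 s.

9471.796 seconds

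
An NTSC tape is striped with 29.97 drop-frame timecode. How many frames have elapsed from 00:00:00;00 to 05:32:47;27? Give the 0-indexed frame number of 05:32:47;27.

As if non-drop at 30 labels/s: (5 × 3600 + 32 × 60 + 47) × 30 + 27 = 599037.
Minute boundaries passed: 332; those not divisible by 10: 332 − 33 = 299; dropped labels = 2 × 299 = 598.
Actual frame index = 599037 − 598 = 598439.

598439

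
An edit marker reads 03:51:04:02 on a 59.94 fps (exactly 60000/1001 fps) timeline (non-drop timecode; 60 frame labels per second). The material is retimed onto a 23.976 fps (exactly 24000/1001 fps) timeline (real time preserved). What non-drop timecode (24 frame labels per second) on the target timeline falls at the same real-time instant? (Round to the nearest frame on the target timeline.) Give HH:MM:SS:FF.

03:51:04:01

Source frame index: (3×3600 + 51×60 + 4) × 60 + 2 = 831842.
Real time: 831842 / (60000/1001) = 416336921/30000 s.
Target frame: (416336921/30000) × (24000/1001) = 1663684/5 ≈ 332736.800 → 332737.
At 24 labels/s: frame 332737 → 03:51:04:01.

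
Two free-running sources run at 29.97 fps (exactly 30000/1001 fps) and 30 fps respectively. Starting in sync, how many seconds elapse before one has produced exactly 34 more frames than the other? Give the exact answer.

The gap grows by |30 − 30000/1001| = 30/1001 frames per second.
Time for a 34-frame gap: 34 ÷ (30/1001) = 17017/15 s.

17017/15 seconds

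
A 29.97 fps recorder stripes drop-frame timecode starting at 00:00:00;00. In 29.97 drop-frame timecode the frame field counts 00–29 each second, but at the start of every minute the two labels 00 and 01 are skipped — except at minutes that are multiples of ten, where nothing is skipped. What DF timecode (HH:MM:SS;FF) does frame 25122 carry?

00:13:58;06

Each 10-minute DF block holds 10 × 60 × 30 − 9 × 2 = 17982 frames. 25122 ÷ 17982 → 1 full block, remainder 7140.
Within the partial block the first minute is 1800 frames and each further minute 1798, so 3 further minute boundaries passed. Total skipped labels = 18 × 1 + 2 × 3 = 24.
Non-drop label index = 25122 + 24 = 25146; at 30 labels/s that is 00:13:58:06, i.e. DF 00:13:58;06.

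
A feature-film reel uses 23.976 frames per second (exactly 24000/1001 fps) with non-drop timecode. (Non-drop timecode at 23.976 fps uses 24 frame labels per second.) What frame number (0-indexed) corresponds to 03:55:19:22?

Total seconds to the label: (3 × 3600 + 55 × 60 + 19) = 14119.
Frame index = 14119 × 24 + 22 = 338878.

338878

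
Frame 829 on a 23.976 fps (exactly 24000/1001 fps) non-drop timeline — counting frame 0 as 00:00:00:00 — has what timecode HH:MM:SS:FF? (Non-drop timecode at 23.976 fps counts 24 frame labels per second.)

829 ÷ 24 = 34 full seconds, remainder 13 frames.
34 s = 0 h 0 min 34 s.
Timecode: 00:00:34:13.

00:00:34:13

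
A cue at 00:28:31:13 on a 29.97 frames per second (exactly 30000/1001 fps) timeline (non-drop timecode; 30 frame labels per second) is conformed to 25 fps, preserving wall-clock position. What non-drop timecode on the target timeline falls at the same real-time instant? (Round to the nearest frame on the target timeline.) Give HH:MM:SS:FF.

00:28:33:04

Source frame index: (0×3600 + 28×60 + 31) × 30 + 13 = 51343.
Real time: 51343 / (30000/1001) = 51394343/30000 s.
Target frame: (51394343/30000) × (25) = 51394343/1200 ≈ 42828.619 → 42829.
At 25 labels/s: frame 42829 → 00:28:33:04.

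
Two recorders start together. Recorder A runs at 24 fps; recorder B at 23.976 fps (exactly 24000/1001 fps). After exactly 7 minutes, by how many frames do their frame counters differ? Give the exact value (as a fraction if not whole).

1440/143 frames

7 min = 420 s.
A emits 24 × 420 = 10080 frames; B emits 24000/1001 × 420 = 1440000/143.
Difference = 1440/143 frames (≈ 10.0699); B is behind A.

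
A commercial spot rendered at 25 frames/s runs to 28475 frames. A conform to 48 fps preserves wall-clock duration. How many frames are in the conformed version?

Target frames = source frames × (target rate / source rate) = 28475 × (48)/(25) = 28475 × 48/25 = 54672.

54672 frames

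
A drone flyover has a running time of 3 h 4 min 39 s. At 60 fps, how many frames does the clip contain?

664740 frames

3 h 4 min 39 s = 11079 s.
Frames = 11079 × 60 = 664740.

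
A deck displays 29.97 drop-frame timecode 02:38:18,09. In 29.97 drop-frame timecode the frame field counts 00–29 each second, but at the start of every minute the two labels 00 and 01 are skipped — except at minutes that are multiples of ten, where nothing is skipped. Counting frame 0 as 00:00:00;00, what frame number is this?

As if non-drop at 30 labels/s: (2 × 3600 + 38 × 60 + 18) × 30 + 9 = 284949.
Minute boundaries passed: 158; those not divisible by 10: 158 − 15 = 143; dropped labels = 2 × 143 = 286.
Actual frame index = 284949 − 286 = 284663.

284663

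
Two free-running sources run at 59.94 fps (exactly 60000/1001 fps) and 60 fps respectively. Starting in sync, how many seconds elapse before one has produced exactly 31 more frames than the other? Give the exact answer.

The gap grows by |60 − 60000/1001| = 60/1001 frames per second.
Time for a 31-frame gap: 31 ÷ (60/1001) = 31031/60 s.

31031/60 seconds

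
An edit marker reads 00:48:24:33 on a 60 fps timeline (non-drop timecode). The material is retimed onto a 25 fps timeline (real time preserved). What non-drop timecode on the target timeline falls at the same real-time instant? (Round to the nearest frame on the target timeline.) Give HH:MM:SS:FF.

00:48:24:14

Source frame index: (0×3600 + 48×60 + 24) × 60 + 33 = 174273.
Real time: 174273 / (60) = 58091/20 s.
Target frame: (58091/20) × (25) = 290455/4 ≈ 72613.750 → 72614.
At 25 labels/s: frame 72614 → 00:48:24:14.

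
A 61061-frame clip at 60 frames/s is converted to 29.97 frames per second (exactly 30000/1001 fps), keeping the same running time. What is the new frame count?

30500 frames

Target frames = source frames × (target rate / source rate) = 61061 × (30000/1001)/(60) = 61061 × 500/1001 = 30500.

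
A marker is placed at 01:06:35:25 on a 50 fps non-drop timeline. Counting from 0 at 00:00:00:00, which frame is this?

frame 199775

Total seconds to the label: (1 × 3600 + 6 × 60 + 35) = 3995.
Frame index = 3995 × 50 + 25 = 199775.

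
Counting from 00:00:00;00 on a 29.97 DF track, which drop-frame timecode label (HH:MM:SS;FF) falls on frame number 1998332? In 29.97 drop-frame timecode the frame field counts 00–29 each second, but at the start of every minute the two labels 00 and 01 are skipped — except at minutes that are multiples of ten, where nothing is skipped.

18:31:17;22

Each 10-minute DF block holds 10 × 60 × 30 − 9 × 2 = 17982 frames. 1998332 ÷ 17982 → 111 full blocks, remainder 2330.
Within the partial block the first minute is 1800 frames and each further minute 1798, so 1 further minute boundary passed. Total skipped labels = 18 × 111 + 2 × 1 = 2000.
Non-drop label index = 1998332 + 2000 = 2000332; at 30 labels/s that is 18:31:17:22, i.e. DF 18:31:17;22.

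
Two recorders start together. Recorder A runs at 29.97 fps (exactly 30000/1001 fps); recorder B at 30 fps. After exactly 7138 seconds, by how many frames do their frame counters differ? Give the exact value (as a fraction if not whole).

A emits 30000/1001 × 7138 = 214140000/1001 frames; B emits 30 × 7138 = 214140.
Difference = 214140/1001 frames (≈ 213.9261); B is ahead of A.

214140/1001 frames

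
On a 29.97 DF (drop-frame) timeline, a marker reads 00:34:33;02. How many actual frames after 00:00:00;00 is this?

Complete 10-minute blocks: 3, each 17982 frames → 53946.
Remaining 4 whole minutes in the current block: 1800 + 3 × 1798 = 7194 frames.
Within the current minute: 33 × 30 + 2 − 2 = 990 (labels ;00/;01 skipped at this minute). Total = 53946 + 7194 + 990 = 62130.

62130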